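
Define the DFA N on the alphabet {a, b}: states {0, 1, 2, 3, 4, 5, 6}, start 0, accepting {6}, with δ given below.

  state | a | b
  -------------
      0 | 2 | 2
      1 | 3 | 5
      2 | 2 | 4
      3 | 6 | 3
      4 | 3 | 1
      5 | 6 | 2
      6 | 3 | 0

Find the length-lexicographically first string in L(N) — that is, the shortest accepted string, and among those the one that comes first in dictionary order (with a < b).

A breadth-first search from 0 reaches an accepting state first via the path 0 → 2 → 4 → 3 → 6 on input abaa.
No string of length < 4 is accepted (BFS exhausts all shorter strings without reaching an accepting state), and abaa is the lexicographically least accepting string of length 4.

abaa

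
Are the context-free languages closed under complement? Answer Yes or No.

CFLs are closed under union, so if they were also closed under complement they would be closed under intersection by De Morgan (L₁ ∩ L₂ is the complement of the union of the complements). But {aⁿbⁿcᵐ} ∩ {aᵐbⁿcⁿ} = {aⁿbⁿcⁿ} is not context-free although both operands are.

No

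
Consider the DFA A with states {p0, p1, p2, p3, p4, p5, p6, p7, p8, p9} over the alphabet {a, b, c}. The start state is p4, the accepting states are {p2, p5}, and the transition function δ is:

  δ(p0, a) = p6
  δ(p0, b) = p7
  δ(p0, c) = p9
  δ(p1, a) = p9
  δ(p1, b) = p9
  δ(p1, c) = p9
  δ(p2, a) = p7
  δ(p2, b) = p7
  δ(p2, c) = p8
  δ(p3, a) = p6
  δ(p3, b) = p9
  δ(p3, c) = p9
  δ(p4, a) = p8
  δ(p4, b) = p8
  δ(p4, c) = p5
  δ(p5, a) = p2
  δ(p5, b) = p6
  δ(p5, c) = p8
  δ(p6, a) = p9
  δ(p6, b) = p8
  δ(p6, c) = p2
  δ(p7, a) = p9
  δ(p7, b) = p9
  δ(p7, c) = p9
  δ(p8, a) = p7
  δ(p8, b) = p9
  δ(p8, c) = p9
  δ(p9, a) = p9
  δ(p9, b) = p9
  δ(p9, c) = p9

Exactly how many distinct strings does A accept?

3

The useful subgraph on states {p2, p4, p5, p6} is acyclic, so L(A) is finite; the longest accepting path visits 4 useful states, giving maximum string length 3.
Counting accepting paths from p4 by length: 1 of length 1, 1 of length 2, 1 of length 3. Total 3.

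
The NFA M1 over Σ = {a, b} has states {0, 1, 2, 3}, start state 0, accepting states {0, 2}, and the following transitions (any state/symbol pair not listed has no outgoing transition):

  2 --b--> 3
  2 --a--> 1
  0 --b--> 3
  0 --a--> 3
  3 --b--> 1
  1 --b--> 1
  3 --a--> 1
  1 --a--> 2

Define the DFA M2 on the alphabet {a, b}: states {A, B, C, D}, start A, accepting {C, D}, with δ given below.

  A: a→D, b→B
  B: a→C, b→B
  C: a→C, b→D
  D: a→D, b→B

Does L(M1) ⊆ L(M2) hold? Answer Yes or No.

No

The empty string ε is in L(M1) but not in L(M2).
So L(M1) ⊄ L(M2).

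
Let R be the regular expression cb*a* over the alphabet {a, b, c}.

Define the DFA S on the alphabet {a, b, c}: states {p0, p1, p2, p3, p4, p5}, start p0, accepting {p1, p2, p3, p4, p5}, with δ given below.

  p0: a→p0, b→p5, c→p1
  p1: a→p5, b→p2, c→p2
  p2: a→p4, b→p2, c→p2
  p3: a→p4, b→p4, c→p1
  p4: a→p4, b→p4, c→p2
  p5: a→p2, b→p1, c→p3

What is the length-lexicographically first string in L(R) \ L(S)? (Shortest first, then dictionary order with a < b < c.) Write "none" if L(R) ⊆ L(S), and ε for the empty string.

Converting the expression R to a DFA (subset construction, then merging equivalent states) gives the minimal DFA with states {r0, r1, r2, r3}, start state r0, accepting states {r2, r3} and transitions r0: a→r1, b→r1, c→r2; r1: a→r1, b→r1, c→r1; r2: a→r3, b→r2, c→r1; r3: a→r3, b→r1, c→r1.
Exploring the product automaton R × S from the start pair (r0, p0), following both machines on each input symbol, reaches 12 state pairs: (r0, p0), (r1, p0), (r1, p5), (r2, p1), (r1, p1), (r1, p2), (r1, p3), (r3, p5), (r2, p2), (r1, p4), (r3, p2), (r3, p4).
R accepts in {r2, r3} and S accepts in {p1, p2, p3, p4, p5}. The reachable pairs whose R-component is accepting are (r2, p1), (r3, p5), (r2, p2), (r3, p2), (r3, p4); in each of them the S-component is accepting too, so the product for L(R) \ L(S) (R-component accepting, S-component rejecting) has no reachable accepting pair and the difference is empty.
So every string accepted by R is also accepted by S: L(R) \ L(S) = ∅ and there is no such string.

none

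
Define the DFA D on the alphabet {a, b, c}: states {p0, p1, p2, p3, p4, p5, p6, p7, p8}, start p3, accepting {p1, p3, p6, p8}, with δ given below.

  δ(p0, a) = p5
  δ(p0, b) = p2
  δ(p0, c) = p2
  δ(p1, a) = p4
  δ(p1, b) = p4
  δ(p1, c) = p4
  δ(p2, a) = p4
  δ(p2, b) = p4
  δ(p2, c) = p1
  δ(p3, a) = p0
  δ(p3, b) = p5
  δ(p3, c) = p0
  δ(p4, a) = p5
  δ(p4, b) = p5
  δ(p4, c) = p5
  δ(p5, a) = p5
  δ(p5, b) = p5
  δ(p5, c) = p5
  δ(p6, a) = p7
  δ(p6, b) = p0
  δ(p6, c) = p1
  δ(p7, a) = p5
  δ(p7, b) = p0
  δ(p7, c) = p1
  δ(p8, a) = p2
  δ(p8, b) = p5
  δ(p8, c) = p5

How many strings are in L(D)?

The useful subgraph on states {p0, p1, p2, p3} is acyclic, so L(D) is finite; the longest accepting path visits 4 useful states, giving maximum string length 3.
Counting accepting paths from p3 by length: 1 of length 0, 4 of length 3. Total 5.

5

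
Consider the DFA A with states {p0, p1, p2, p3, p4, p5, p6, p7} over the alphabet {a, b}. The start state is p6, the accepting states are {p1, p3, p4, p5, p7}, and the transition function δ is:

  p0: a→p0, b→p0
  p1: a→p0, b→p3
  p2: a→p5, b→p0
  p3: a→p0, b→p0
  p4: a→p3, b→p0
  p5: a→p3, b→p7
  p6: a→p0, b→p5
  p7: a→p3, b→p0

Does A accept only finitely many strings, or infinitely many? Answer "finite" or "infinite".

finite

The useful states (reachable from p6 and able to reach an accepting state) are {p3, p5, p6, p7}.
Restricted to these states the transition graph has no cycle, so every accepting path has bounded length and L is finite.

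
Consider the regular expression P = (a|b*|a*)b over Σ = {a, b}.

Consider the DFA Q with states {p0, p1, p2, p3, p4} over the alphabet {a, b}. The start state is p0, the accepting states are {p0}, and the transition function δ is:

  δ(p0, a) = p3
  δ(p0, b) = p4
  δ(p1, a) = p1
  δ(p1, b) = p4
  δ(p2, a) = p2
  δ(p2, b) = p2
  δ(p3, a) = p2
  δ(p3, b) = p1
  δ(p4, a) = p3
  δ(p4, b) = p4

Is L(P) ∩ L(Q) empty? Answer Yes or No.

Converting the expression P to a DFA (subset construction, then merging equivalent states) gives the minimal DFA with states {r0, r1, r2, r3, r4}, start state r0, accepting states {r2, r3} and transitions r0: a→r1, b→r2; r1: a→r1, b→r3; r2: a→r4, b→r2; r3: a→r4, b→r4; r4: a→r4, b→r4.
Exploring the product automaton P × Q from the start pair (r0, p0), following both machines on each input symbol, reaches 10 state pairs: (r0, p0), (r1, p3), (r2, p4), (r1, p2), (r3, p1), (r4, p3), (r3, p2), (r4, p1), (r4, p4), (r4, p2).
P accepts in {r2, r3} and Q accepts in {p0}; no reachable pair has both components accepting, so no string drives both machines to acceptance simultaneously and L(P) ∩ L(Q) = ∅.
So no string is accepted by both, and the intersection is empty.

Yes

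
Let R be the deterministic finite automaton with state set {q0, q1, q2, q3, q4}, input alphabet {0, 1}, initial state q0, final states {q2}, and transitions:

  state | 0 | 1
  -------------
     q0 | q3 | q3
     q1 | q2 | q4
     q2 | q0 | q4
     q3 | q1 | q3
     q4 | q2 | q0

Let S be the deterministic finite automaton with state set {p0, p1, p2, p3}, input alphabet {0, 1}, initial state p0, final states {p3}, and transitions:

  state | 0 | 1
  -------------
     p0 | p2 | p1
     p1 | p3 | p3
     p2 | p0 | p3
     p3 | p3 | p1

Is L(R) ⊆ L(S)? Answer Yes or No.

No

The string 000 is in L(R) but not in L(S).
So L(R) ⊄ L(S).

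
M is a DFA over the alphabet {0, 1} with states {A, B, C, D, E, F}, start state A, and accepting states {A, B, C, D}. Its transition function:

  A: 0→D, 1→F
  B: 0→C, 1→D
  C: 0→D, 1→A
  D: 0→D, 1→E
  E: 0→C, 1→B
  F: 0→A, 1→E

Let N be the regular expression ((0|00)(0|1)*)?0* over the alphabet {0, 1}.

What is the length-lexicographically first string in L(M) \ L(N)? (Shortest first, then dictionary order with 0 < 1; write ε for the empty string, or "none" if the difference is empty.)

10

The string 10 is accepted by M but not by N.
No shorter string lies in the difference, and 10 is the lexicographically first length-2 string in L(M) \ L(N).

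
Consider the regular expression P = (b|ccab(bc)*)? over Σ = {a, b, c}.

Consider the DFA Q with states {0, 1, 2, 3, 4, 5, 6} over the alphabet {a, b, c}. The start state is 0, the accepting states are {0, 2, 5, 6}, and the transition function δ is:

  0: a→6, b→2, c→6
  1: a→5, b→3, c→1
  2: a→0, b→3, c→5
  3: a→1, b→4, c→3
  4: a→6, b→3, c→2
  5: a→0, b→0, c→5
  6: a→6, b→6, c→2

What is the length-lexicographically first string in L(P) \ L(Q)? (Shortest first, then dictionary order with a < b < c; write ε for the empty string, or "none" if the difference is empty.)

ccabbc

The string ccabbc is accepted by P but not by Q.
No shorter string lies in the difference, and ccabbc is the lexicographically first length-6 string in L(P) \ L(Q).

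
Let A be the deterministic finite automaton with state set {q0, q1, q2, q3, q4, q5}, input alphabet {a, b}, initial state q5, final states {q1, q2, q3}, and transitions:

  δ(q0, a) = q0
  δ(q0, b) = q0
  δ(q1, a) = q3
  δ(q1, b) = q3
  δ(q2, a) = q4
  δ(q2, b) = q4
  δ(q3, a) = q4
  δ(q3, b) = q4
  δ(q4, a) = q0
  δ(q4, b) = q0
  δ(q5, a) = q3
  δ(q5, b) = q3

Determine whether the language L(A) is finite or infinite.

finite

The useful states (reachable from q5 and able to reach an accepting state) are {q3, q5}.
Restricted to these states the transition graph has no cycle, so every accepting path has bounded length and L is finite.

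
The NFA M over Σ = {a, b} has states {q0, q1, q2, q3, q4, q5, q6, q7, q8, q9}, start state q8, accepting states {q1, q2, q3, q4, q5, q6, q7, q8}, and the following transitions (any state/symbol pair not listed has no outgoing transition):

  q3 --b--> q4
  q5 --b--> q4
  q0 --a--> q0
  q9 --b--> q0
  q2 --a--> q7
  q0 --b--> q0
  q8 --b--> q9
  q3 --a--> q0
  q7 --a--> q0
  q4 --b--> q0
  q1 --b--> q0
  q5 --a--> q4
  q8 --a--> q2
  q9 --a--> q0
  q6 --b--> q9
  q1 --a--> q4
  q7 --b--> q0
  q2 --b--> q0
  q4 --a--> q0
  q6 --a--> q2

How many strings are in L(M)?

3

The useful subgraph on states {q2, q7, q8} is acyclic, so L(M) is finite; the longest accepting path visits 3 useful states, giving maximum string length 2.
Counting accepting paths from q8 by length: 1 of length 0, 1 of length 1, 1 of length 2. Total 3.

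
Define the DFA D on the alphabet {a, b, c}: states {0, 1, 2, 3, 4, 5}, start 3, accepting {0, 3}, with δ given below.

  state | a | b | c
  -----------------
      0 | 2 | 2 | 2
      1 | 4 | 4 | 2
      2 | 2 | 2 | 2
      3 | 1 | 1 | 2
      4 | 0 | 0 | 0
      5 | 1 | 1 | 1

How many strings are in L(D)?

13

The useful subgraph on states {0, 1, 3, 4} is acyclic, so L(D) is finite; the longest accepting path visits 4 useful states, giving maximum string length 3.
Counting accepting paths from 3 by length: 1 of length 0, 12 of length 3. Total 13.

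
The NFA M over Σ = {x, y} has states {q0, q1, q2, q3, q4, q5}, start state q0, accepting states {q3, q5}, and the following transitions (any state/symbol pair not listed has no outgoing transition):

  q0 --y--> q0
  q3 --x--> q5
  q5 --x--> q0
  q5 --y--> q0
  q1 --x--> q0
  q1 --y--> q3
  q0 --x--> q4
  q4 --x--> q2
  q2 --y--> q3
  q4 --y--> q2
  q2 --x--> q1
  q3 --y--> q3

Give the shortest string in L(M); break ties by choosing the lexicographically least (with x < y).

xxy

A breadth-first search from q0 reaches an accepting state first via the path q0 → q4 → q2 → q3 on input xxy.
No string of length < 3 is accepted (BFS exhausts all shorter strings without reaching an accepting state), and xxy is the lexicographically least accepting string of length 3.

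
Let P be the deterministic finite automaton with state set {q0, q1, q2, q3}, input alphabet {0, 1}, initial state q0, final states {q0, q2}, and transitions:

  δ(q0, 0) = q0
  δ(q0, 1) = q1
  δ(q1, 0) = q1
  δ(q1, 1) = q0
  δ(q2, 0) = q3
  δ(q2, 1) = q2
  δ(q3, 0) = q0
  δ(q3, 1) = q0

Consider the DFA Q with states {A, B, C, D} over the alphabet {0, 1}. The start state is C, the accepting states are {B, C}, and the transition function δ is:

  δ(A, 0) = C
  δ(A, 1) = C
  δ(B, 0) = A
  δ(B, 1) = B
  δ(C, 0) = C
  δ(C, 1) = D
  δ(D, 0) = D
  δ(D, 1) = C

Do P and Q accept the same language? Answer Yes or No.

Exploring the product automaton P × Q from the start pair (q0, C), following both machines on each input symbol, reaches 2 state pairs: (q0, C), (q1, D).
P accepts in {q0, q2} and Q accepts in {B, C}. In every reachable pair the two components are either both accepting — (q0, C) — or both non-accepting, so no string is accepted by exactly one of the machines: L(P) \ L(Q) and L(Q) \ L(P) are both empty.
Hence every string is accepted by P iff it is accepted by Q, and the two languages coincide.

Yes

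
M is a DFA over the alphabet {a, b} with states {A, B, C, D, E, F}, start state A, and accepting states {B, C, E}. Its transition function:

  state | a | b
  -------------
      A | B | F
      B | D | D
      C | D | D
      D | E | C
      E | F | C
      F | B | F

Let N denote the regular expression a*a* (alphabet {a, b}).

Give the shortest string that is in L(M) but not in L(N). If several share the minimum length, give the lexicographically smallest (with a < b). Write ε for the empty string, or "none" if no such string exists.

ba

The string ba is accepted by M but not by N.
No shorter string lies in the difference, and ba is the lexicographically first length-2 string in L(M) \ L(N).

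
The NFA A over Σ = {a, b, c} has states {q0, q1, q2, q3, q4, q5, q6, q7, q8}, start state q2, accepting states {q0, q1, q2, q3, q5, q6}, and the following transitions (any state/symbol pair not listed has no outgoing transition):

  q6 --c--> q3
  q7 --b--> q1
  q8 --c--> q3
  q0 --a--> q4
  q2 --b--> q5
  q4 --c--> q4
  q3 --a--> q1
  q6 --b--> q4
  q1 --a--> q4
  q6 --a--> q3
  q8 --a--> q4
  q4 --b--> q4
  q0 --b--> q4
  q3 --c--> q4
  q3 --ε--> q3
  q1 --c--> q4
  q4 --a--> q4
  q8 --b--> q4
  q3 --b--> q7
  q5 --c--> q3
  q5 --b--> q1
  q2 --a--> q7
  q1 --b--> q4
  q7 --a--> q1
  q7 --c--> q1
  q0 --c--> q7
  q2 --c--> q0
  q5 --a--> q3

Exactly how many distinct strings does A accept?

The useful subgraph on states {q0, q1, q2, q3, q5, q7} is acyclic, so L(A) is finite; the longest accepting path visits 5 useful states, giving maximum string length 4.
Counting accepting paths from q2 by length: 1 of length 0, 2 of length 1, 6 of length 2, 5 of length 3, 6 of length 4. Total 20.

20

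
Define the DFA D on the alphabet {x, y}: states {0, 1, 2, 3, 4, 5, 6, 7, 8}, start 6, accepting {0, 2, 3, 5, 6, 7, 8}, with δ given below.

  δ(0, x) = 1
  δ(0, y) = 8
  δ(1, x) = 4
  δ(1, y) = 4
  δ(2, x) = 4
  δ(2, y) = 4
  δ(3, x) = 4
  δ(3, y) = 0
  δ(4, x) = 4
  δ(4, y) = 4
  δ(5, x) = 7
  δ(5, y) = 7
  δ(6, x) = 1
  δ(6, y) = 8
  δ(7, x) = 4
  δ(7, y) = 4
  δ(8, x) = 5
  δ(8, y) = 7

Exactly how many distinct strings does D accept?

The useful subgraph on states {5, 6, 7, 8} is acyclic, so L(D) is finite; the longest accepting path visits 4 useful states, giving maximum string length 3.
Counting accepting paths from 6 by length: 1 of length 0, 1 of length 1, 2 of length 2, 2 of length 3. Total 6.

6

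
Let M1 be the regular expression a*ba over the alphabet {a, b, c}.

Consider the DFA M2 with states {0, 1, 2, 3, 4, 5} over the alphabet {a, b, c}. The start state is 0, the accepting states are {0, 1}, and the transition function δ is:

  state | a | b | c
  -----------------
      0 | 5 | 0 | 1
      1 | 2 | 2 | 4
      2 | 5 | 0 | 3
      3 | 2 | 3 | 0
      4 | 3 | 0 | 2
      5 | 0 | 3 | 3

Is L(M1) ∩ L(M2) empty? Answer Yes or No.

Converting the expression M1 to a DFA (subset construction, then merging equivalent states) gives the minimal DFA with states {r0, r1, r2, r3}, start state r0, accepting states {r3} and transitions r0: a→r0, b→r1, c→r2; r1: a→r3, b→r2, c→r2; r2: a→r2, b→r2, c→r2; r3: a→r2, b→r2, c→r2.
Exploring the product automaton M1 × M2 from the start pair (r0, 0), following both machines on each input symbol, reaches 12 state pairs: (r0, 0), (r0, 5), (r1, 0), (r2, 1), (r1, 3), (r2, 3), (r3, 5), (r2, 0), (r2, 2), (r2, 4), (r3, 2), (r2, 5).
M1 accepts in {r3} and M2 accepts in {0, 1}; no reachable pair has both components accepting, so no string drives both machines to acceptance simultaneously and L(M1) ∩ L(M2) = ∅.
So no string is accepted by both, and the intersection is empty.

Yes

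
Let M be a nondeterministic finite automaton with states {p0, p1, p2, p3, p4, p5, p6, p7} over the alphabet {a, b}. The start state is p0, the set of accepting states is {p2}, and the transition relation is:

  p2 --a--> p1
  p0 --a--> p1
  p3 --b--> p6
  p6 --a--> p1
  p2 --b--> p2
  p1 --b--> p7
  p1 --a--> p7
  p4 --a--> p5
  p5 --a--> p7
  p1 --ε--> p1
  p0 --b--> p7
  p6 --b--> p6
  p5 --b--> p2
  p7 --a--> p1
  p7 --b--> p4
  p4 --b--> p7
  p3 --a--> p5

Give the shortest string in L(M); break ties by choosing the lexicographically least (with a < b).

bbab

A breadth-first search from p0 reaches an accepting state first via the path p0 → p7 → p4 → p5 → p2 on input bbab.
No string of length < 4 is accepted (BFS exhausts all shorter strings without reaching an accepting state), and bbab is the lexicographically least accepting string of length 4.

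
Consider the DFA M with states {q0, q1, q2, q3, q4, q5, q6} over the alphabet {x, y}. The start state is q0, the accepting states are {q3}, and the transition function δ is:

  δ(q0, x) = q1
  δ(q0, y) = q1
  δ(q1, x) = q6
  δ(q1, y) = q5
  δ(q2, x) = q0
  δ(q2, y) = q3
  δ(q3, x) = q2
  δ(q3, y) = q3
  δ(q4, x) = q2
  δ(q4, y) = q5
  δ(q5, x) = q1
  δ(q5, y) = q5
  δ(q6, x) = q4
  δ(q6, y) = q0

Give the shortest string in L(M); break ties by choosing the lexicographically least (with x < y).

xxxxy

A breadth-first search from q0 reaches an accepting state first via the path q0 → q1 → q6 → q4 → q2 → q3 on input xxxxy.
No string of length < 5 is accepted (BFS exhausts all shorter strings without reaching an accepting state), and xxxxy is the lexicographically least accepting string of length 5.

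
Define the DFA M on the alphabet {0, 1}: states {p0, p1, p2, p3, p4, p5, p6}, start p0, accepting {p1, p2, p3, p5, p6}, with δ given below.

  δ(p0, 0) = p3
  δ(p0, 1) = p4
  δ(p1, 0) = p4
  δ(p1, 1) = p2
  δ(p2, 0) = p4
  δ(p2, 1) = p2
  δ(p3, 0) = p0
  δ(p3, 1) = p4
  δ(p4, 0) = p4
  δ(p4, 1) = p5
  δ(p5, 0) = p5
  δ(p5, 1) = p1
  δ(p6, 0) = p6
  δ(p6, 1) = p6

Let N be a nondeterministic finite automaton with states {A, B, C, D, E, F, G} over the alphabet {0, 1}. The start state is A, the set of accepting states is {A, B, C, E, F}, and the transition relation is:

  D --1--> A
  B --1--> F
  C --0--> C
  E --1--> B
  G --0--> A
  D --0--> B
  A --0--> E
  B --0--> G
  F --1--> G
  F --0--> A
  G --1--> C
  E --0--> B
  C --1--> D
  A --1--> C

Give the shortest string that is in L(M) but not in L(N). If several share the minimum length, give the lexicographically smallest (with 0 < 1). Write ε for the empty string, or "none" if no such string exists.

The string 11 is accepted by M but not by N.
No shorter string lies in the difference, and 11 is the lexicographically first length-2 string in L(M) \ L(N).

11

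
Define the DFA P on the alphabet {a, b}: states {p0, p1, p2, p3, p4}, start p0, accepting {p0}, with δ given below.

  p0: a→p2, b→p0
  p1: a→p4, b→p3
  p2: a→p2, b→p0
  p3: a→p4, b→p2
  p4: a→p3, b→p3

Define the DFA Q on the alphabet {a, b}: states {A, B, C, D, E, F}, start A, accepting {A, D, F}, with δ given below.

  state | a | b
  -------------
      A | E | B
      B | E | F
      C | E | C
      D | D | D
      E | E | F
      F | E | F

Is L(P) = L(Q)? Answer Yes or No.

The string b is accepted by P but rejected by Q.
So L(P) ≠ L(Q).

No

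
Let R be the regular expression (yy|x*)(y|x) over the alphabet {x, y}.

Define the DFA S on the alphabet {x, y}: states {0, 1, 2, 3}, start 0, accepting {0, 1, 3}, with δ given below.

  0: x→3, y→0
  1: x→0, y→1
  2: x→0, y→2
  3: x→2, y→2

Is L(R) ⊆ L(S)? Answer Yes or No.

No

The string xx is in L(R) but not in L(S).
So L(R) ⊄ L(S).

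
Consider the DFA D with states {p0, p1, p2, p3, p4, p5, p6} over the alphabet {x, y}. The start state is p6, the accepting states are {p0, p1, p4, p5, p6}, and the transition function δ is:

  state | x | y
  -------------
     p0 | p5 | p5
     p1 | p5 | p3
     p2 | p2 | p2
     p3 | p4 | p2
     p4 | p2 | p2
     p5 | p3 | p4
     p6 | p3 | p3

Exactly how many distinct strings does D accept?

The useful subgraph on states {p3, p4, p6} is acyclic, so L(D) is finite; the longest accepting path visits 3 useful states, giving maximum string length 2.
Counting accepting paths from p6 by length: 1 of length 0, 2 of length 2. Total 3.

3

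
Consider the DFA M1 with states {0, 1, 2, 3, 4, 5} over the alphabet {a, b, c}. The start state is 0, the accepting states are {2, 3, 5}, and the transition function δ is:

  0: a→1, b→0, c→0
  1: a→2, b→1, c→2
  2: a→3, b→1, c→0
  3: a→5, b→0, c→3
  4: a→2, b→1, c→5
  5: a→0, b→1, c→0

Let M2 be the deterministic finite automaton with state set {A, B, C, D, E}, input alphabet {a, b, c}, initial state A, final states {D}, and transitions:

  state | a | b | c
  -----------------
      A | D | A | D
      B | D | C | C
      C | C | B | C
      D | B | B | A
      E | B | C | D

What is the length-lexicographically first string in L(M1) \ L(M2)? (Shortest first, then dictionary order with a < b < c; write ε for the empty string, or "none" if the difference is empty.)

The string aa is accepted by M1 but not by M2.
No shorter string lies in the difference, and aa is the lexicographically first length-2 string in L(M1) \ L(M2).

aa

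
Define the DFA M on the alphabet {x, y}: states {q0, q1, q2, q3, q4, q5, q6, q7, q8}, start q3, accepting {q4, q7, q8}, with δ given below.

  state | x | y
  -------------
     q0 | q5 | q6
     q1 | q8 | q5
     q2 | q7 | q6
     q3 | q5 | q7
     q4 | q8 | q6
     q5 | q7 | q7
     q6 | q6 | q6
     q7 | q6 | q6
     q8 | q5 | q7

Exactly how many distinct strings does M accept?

The useful subgraph on states {q3, q5, q7} is acyclic, so L(M) is finite; the longest accepting path visits 3 useful states, giving maximum string length 2.
Counting accepting paths from q3 by length: 1 of length 1, 2 of length 2. Total 3.

3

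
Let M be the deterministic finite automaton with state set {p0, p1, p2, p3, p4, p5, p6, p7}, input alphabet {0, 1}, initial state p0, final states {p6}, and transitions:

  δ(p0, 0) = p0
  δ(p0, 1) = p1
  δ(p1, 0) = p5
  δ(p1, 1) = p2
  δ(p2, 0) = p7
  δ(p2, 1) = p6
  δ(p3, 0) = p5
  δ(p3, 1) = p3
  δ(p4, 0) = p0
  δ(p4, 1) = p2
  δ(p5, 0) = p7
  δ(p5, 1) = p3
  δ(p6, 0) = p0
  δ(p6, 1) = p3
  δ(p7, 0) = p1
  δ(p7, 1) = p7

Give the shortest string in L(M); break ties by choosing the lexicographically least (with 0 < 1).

A breadth-first search from p0 reaches an accepting state first via the path p0 → p1 → p2 → p6 on input 111.
No string of length < 3 is accepted (BFS exhausts all shorter strings without reaching an accepting state), and 111 is the lexicographically least accepting string of length 3.

111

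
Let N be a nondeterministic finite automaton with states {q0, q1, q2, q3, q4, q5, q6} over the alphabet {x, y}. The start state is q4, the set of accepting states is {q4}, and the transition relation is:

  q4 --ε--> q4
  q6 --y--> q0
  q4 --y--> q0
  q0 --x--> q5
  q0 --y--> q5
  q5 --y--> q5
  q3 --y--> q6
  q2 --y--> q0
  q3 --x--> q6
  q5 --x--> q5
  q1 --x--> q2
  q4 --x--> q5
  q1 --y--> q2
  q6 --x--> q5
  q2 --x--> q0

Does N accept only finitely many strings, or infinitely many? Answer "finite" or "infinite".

finite

The useful states (reachable from q4 and able to reach an accepting state) are {q4}.
Restricted to these states the transition graph has no cycle, so every accepting path has bounded length and L is finite.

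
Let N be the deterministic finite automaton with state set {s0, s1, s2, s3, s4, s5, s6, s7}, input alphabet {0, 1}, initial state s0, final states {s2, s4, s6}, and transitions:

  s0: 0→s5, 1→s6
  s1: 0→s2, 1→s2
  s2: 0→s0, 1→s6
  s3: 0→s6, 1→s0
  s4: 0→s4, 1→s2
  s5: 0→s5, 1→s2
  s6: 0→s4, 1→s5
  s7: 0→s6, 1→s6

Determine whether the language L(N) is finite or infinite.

infinite

State s0 is reachable from the start and can reach an accepting state, and it lies on the cycle s0 → s5 → s2 → s0.
Traversing that cycle any number of times yields accepted strings of unbounded length, so the language is infinite.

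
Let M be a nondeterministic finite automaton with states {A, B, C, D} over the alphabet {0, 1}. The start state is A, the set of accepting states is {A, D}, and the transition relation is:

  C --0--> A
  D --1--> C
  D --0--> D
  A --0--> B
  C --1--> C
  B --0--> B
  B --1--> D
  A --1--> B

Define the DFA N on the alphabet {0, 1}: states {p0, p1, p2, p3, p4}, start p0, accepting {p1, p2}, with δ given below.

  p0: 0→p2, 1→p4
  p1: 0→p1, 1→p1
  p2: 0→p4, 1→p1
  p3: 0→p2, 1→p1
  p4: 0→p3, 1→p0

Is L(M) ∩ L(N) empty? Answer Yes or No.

No

The string 01 is accepted by both M and N.
Hence L(M) ∩ L(N) ≠ ∅.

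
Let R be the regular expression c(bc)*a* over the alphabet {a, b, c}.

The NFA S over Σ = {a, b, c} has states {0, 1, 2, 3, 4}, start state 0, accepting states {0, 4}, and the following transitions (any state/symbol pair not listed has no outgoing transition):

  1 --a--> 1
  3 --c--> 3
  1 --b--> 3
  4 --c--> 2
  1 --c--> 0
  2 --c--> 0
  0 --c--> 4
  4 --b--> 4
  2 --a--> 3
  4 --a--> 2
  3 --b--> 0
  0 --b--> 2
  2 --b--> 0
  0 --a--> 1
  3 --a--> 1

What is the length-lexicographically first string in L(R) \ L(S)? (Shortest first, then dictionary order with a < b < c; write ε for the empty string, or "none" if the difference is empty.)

ca

The string ca is accepted by R but not by S.
No shorter string lies in the difference, and ca is the lexicographically first length-2 string in L(R) \ L(S).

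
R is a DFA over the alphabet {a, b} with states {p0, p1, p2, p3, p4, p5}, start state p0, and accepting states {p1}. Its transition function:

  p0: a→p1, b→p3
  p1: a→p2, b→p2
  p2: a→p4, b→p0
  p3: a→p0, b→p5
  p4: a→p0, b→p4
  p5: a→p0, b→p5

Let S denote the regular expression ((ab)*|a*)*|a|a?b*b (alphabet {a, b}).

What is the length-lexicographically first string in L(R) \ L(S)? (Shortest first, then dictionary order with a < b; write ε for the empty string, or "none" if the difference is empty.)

The string baa is accepted by R but not by S.
No shorter string lies in the difference, and baa is the lexicographically first length-3 string in L(R) \ L(S).

baa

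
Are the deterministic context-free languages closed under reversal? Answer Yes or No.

L = {c bⁿaⁿ : n≥0} ∪ {d b²ⁿaⁿ : n≥0} is a DCFL: the first symbol tells a deterministic PDA whether to pop one or two b's per a. Its reversal Lᴿ = {aⁿbⁿ c : n≥0} ∪ {aⁿb²ⁿ d : n≥0} is not. DCFLs are closed under right quotient by regular languages, and Lᴿ/{c, d} = {aⁿbⁿ : n≥0} ∪ {aⁿb²ⁿ : n≥0} — the standard context-free language accepted by no deterministic PDA (intuitively the machine would have to commit to a b-to-a ratio before the distinguishing marker arrives; formally, a DPDA for it would have a single run on aⁿb²ⁿ, accepting after the prefix aⁿbⁿ and accepting again after n more b's; an ordinary PDA that simulates it on a's and b's and, at any moment when it is accepting, may switch to reading only a fresh letter e while feeding each e to the simulation as a b, would accept aⁱbʲeᵏ (k≥1) exactly when both aⁱbʲ and aⁱbʲ⁺ᵏ are in the language, i.e. its language intersected with the regular set a*b*e⁺ would be exactly {aⁿbⁿeⁿ : n≥1} — impossible, since context-free languages are closed under intersection with regular sets and {aⁿbⁿeⁿ} is not context-free). So Lᴿ cannot be a DCFL.

No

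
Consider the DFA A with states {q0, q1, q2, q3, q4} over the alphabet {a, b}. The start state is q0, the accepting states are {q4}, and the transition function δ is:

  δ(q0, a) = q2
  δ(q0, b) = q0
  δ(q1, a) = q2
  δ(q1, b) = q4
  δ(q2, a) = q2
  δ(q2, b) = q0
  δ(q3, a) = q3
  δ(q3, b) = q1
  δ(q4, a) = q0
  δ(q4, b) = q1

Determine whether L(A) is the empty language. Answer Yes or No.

The states reachable from the start state are {q0, q2}.
None of the accepting states {q4} is reachable, so no string is accepted and L(A) = ∅.

Yes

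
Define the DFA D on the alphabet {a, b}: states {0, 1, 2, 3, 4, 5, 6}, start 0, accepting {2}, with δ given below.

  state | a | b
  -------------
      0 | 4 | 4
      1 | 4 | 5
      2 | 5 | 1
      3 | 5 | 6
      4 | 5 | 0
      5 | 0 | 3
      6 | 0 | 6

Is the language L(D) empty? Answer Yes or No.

The states reachable from the start state are {0, 3, 4, 5, 6}.
None of the accepting states {2} is reachable, so no string is accepted and L(D) = ∅.

Yes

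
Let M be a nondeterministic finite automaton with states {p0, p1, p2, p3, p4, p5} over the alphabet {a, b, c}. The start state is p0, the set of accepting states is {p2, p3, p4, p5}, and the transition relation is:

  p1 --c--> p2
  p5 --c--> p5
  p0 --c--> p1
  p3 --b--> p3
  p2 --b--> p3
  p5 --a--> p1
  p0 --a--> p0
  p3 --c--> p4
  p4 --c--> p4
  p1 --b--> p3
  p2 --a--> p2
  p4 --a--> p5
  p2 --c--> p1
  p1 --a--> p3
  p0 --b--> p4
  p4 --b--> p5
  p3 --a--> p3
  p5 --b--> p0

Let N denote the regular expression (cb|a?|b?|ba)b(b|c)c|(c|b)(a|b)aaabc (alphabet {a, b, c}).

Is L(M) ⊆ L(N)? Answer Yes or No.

The string b is in L(M) but not in L(N).
So L(M) ⊄ L(N).

No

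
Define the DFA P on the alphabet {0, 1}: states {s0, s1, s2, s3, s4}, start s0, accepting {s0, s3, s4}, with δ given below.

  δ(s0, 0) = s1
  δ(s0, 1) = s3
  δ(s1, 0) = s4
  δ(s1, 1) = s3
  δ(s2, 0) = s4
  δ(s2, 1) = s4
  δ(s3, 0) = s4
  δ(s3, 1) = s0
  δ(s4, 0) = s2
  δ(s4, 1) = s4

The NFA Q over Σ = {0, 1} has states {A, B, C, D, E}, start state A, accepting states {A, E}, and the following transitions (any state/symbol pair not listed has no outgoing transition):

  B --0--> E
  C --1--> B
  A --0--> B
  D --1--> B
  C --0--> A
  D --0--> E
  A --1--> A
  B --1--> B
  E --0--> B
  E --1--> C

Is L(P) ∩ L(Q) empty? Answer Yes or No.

No

The empty string ε is accepted by both P and Q.
Hence L(P) ∩ L(Q) ≠ ∅.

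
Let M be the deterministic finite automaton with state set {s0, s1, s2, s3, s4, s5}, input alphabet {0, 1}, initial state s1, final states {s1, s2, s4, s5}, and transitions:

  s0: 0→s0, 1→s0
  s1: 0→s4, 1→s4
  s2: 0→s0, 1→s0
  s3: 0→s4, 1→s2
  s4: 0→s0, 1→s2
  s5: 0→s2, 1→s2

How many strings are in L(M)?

The useful subgraph on states {s1, s2, s4} is acyclic, so L(M) is finite; the longest accepting path visits 3 useful states, giving maximum string length 2.
Counting accepting paths from s1 by length: 1 of length 0, 2 of length 1, 2 of length 2. Total 5.

5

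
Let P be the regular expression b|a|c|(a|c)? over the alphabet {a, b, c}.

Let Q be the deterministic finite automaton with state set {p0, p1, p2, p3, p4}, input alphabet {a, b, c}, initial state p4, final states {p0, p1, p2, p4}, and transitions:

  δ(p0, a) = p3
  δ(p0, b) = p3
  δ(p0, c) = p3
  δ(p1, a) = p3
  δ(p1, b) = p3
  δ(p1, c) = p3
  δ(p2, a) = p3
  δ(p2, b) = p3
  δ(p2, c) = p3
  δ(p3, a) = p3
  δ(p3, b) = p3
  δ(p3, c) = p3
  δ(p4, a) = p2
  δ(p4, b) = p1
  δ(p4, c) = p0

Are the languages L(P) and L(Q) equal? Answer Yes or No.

Yes

Converting the expression P to a DFA (subset construction, then merging equivalent states) gives the minimal DFA with states {r0, r1, r2}, start state r0, accepting states {r0, r1} and transitions r0: a→r1, b→r1, c→r1; r1: a→r2, b→r2, c→r2; r2: a→r2, b→r2, c→r2.
Exploring the product automaton P × Q from the start pair (r0, p4), following both machines on each input symbol, reaches 5 state pairs: (r0, p4), (r1, p2), (r1, p1), (r1, p0), (r2, p3).
P accepts in {r0, r1} and Q accepts in {p0, p1, p2, p4}. In every reachable pair the two components are either both accepting — (r0, p4), (r1, p2), (r1, p1), (r1, p0) — or both non-accepting, so no string is accepted by exactly one of the machines: L(P) \ L(Q) and L(Q) \ L(P) are both empty.
Hence every string is accepted by P iff it is accepted by Q, and the two languages coincide.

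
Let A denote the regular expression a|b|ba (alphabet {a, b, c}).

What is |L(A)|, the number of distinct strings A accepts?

The expression has no Kleene star, so L(A) is finite. Expanding the alternatives gives {a, b, ba}.
That is 2 of length 1, 1 of length 2: 3 strings in all.

3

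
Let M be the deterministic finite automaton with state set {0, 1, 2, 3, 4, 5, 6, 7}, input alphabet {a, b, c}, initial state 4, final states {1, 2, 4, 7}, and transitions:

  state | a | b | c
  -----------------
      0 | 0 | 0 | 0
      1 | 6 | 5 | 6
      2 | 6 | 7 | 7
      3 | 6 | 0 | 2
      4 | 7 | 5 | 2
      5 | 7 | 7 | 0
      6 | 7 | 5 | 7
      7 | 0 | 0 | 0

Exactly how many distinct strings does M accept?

11

The useful subgraph on states {2, 4, 5, 6, 7} is acyclic, so L(M) is finite; the longest accepting path visits 5 useful states, giving maximum string length 4.
Counting accepting paths from 4 by length: 1 of length 0, 2 of length 1, 4 of length 2, 2 of length 3, 2 of length 4. Total 11.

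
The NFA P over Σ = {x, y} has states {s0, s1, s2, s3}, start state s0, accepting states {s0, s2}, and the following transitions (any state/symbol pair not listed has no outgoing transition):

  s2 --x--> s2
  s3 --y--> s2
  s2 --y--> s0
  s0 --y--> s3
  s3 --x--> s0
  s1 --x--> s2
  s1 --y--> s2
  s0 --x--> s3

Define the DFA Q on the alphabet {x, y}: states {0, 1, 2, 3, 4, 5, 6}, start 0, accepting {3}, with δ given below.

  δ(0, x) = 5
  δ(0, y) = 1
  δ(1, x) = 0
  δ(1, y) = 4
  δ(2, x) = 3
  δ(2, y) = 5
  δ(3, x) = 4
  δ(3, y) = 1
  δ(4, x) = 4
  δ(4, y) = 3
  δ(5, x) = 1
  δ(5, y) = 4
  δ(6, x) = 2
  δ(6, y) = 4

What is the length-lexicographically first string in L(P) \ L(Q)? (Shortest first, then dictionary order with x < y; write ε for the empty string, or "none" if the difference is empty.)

The empty string ε is accepted by P but not by Q.
Since ε is the unique shortest string, it is the required witness.

ε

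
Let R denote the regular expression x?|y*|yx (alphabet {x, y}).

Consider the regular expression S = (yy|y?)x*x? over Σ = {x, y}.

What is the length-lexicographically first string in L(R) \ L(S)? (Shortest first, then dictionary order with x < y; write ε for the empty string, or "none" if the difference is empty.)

yyy

The string yyy is accepted by R but not by S.
No shorter string lies in the difference, and yyy is the lexicographically first length-3 string in L(R) \ L(S).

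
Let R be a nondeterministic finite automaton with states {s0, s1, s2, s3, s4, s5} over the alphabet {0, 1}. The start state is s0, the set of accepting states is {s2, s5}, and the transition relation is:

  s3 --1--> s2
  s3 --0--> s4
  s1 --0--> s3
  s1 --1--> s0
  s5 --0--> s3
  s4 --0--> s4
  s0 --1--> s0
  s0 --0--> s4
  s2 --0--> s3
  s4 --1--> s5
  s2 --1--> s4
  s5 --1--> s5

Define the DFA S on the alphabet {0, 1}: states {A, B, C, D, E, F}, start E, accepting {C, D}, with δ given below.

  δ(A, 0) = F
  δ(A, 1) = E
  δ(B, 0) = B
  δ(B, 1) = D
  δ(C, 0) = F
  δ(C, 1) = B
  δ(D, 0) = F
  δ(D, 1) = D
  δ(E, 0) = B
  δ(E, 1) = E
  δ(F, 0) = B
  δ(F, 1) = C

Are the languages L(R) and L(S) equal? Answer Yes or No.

Exploring the product automaton R × S from the start pair (s0, E), following both machines on each input symbol, reaches 5 state pairs: (s0, E), (s4, B), (s5, D), (s3, F), (s2, C).
R accepts in {s2, s5} and S accepts in {C, D}. In every reachable pair the two components are either both accepting — (s5, D), (s2, C) — or both non-accepting, so no string is accepted by exactly one of the machines: L(R) \ L(S) and L(S) \ L(R) are both empty.
Hence every string is accepted by R iff it is accepted by S, and the two languages coincide.

Yes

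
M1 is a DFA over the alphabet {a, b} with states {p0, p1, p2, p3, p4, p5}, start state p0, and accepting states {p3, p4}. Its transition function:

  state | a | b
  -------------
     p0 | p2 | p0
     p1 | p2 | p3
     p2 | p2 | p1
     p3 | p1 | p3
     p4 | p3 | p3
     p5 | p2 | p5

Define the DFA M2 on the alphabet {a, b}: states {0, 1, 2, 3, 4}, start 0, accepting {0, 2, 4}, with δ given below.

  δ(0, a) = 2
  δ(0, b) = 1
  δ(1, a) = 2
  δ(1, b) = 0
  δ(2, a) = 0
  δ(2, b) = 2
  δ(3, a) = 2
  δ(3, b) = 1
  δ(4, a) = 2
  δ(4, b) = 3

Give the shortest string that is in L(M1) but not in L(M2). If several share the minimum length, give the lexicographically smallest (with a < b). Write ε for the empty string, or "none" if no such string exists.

The string aabbb is accepted by M1 but not by M2.
No shorter string lies in the difference, and aabbb is the lexicographically first length-5 string in L(M1) \ L(M2).

aabbb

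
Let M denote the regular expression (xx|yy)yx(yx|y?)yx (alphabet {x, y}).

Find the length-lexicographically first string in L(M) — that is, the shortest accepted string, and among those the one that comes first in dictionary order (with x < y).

xxyxyx

By inspection of the expression, no string of length less than 6 matches, and xxyxyx is the lexicographically first match of length 6.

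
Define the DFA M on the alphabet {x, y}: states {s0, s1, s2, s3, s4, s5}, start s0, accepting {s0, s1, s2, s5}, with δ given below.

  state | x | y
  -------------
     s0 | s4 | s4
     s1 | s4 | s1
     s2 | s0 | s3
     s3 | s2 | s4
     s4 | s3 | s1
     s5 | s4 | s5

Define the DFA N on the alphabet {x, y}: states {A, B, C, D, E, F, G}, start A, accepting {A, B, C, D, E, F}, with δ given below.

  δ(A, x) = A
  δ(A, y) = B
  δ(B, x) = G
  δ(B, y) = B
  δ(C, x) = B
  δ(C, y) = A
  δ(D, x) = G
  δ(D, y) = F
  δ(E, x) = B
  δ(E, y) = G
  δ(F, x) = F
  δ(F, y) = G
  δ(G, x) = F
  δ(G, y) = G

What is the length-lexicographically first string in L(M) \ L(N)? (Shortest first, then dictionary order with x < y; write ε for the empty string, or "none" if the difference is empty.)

The string xyxy is accepted by M but not by N.
No shorter string lies in the difference, and xyxy is the lexicographically first length-4 string in L(M) \ L(N).

xyxy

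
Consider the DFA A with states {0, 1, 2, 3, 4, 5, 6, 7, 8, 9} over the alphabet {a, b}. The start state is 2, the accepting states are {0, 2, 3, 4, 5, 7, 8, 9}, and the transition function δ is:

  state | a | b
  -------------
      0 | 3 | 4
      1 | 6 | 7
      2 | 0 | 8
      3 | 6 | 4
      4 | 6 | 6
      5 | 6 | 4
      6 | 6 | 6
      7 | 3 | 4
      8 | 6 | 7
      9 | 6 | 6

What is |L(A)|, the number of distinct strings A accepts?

The useful subgraph on states {0, 2, 3, 4, 7, 8} is acyclic, so L(A) is finite; the longest accepting path visits 5 useful states, giving maximum string length 4.
Counting accepting paths from 2 by length: 1 of length 0, 2 of length 1, 3 of length 2, 3 of length 3, 1 of length 4. Total 10.

10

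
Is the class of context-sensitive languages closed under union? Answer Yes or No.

A linear-bounded automaton can nondeterministically choose to simulate the LBA for L₁ or the LBA for L₂; equivalently, with disjoint nonterminals, S → S₁ | S₂ added to two noncontracting grammars is still noncontracting.
So the context-sensitive languages are closed under union.

Yes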